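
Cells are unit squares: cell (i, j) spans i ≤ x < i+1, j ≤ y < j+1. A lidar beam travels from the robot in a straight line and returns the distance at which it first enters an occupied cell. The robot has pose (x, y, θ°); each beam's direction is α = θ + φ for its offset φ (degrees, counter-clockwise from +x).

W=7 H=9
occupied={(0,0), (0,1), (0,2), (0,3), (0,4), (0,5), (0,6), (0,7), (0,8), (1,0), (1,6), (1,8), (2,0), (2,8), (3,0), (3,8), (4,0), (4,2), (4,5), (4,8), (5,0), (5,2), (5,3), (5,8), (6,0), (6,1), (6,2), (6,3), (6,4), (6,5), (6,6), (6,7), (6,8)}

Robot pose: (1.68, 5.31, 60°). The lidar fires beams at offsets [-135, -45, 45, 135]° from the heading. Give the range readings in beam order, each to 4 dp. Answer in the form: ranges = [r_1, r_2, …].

beam 1: φ=-135°, α=285°
  d=(0.2588,-0.9659)  start (1,5)  tX=1.2364 tY=0.3209  stride 1/|dx|=3.8637 1/|dy|=1.0353
    cross y-line → (1,4), t=0.3209
    cross x-line → (2,4), t=1.2364
    cross y-line → (2,3), t=1.3562
    cross y-line → (2,2), t=2.3915
    cross y-line → (2,1), t=3.4268
    cross y-line → (2,0), t=4.4620 (wall)
  → r_1 = 4.4620
beam 2: φ=-45°, α=15°
  d=(0.9659,0.2588)  start (1,5)  tX=0.3313 tY=2.6660  stride 1/|dx|=1.0353 1/|dy|=3.8637
    cross x-line → (2,5), t=0.3313
    cross x-line → (3,5), t=1.3666
    cross x-line → (4,5), t=2.4018 (wall)
  → r_2 = 2.4018
beam 3: φ=45°, α=105°
  d=(-0.2588,0.9659)  start (1,5)  tX=2.6273 tY=0.7143  stride 1/|dx|=3.8637 1/|dy|=1.0353
    cross y-line → (1,6), t=0.7143 (wall)
  → r_3 = 0.7143
beam 4: φ=135°, α=195°
  d=(-0.9659,-0.2588)  start (1,5)  tX=0.7040 tY=1.1977  stride 1/|dx|=1.0353 1/|dy|=3.8637
    cross x-line → (0,5), t=0.7040 (wall)
  → r_4 = 0.7040

ranges = [4.4620, 2.4018, 0.7143, 0.7040]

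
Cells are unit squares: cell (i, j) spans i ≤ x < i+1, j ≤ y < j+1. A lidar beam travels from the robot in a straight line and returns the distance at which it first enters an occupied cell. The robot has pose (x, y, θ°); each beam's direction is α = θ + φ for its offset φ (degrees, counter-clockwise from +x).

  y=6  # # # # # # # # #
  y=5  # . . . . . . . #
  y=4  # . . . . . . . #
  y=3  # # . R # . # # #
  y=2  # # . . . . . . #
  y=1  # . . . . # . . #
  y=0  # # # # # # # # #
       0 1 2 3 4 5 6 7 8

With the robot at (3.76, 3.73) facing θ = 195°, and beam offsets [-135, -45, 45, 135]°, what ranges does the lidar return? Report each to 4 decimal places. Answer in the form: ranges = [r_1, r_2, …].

beam 1: φ=-135°, α=60°
  dir = (cos 60°, sin 60°) = (0.5000, 0.8660); from cell (3,3)
  next x-line at t=0.4800, next y-line at t=0.3118; Δt_x=2.0000, Δt_y=1.1547
    y: enter (3,4) at t=0.3118
    x: enter (4,4) at t=0.4800
    y: enter (4,5) at t=1.4665
    x: enter (5,5) at t=2.4800
    y: enter (5,6) at t=2.6212 ← occupied
  → r_1 = 2.6212
beam 2: φ=-45°, α=150°
  dir = (cos 150°, sin 150°) = (-0.8660, 0.5000); from cell (3,3)
  next x-line at t=0.8776, next y-line at t=0.5400; Δt_x=1.1547, Δt_y=2.0000
    y: enter (3,4) at t=0.5400
    x: enter (2,4) at t=0.8776
    x: enter (1,4) at t=2.0323
    y: enter (1,5) at t=2.5400
    x: enter (0,5) at t=3.1870 ← occupied
  → r_2 = 3.1870
beam 3: φ=45°, α=240°
  dir = (cos 240°, sin 240°) = (-0.5000, -0.8660); from cell (3,3)
  next x-line at t=1.5200, next y-line at t=0.8429; Δt_x=2.0000, Δt_y=1.1547
    y: enter (3,2) at t=0.8429
    x: enter (2,2) at t=1.5200
    y: enter (2,1) at t=1.9976
    y: enter (2,0) at t=3.1523 ← occupied
  → r_3 = 3.1523
beam 4: φ=135°, α=330°
  dir = (cos 330°, sin 330°) = (0.8660, -0.5000); from cell (3,3)
  next x-line at t=0.2771, next y-line at t=1.4600; Δt_x=1.1547, Δt_y=2.0000
    x: enter (4,3) at t=0.2771 ← occupied
  → r_4 = 0.2771

ranges = [2.6212, 3.1870, 3.1523, 0.2771]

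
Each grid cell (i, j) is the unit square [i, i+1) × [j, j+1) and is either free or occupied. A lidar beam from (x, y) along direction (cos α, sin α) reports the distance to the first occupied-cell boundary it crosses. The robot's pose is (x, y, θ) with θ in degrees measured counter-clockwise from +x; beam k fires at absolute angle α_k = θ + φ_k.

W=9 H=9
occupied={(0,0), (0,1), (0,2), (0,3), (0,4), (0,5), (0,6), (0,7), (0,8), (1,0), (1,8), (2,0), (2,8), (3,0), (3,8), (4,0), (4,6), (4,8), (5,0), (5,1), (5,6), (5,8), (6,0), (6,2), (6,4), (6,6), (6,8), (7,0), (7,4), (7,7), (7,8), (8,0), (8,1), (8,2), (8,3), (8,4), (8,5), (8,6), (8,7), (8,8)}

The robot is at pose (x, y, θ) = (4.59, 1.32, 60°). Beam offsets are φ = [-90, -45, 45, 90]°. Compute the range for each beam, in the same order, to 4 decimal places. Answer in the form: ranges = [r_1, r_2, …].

ranges = [0.4734, 0.4245, 6.9156, 4.1454]

beam 1: φ=-90°, α=330°
  direction (0.8660, -0.5000); cell (4,1); t to first gridline: x 0.4734, y 0.6400 (then +1.1547 / +2.0000)
    (5,1) via x @ 0.4734  # hit
  → r_1 = 0.4734
beam 2: φ=-45°, α=15°
  direction (0.9659, 0.2588); cell (4,1); t to first gridline: x 0.4245, y 2.6273 (then +1.0353 / +3.8637)
    (5,1) via x @ 0.4245  # hit
  → r_2 = 0.4245
beam 3: φ=45°, α=105°
  direction (-0.2588, 0.9659); cell (4,1); t to first gridline: x 2.2796, y 0.7040 (then +3.8637 / +1.0353)
    (4,2) via y @ 0.7040
    (4,3) via y @ 1.7393
    (3,3) via x @ 2.2796
    (3,4) via y @ 2.7745
    (3,5) via y @ 3.8098
    (3,6) via y @ 4.8451
    (3,7) via y @ 5.8804
    (2,7) via x @ 6.1433
    (2,8) via y @ 6.9156  # hit
  → r_3 = 6.9156
beam 4: φ=90°, α=150°
  direction (-0.8660, 0.5000); cell (4,1); t to first gridline: x 0.6813, y 1.3600 (then +1.1547 / +2.0000)
    (3,1) via x @ 0.6813
    (3,2) via y @ 1.3600
    (2,2) via x @ 1.8360
    (1,2) via x @ 2.9907
    (1,3) via y @ 3.3600
    (0,3) via x @ 4.1454  # hit
  → r_4 = 4.1454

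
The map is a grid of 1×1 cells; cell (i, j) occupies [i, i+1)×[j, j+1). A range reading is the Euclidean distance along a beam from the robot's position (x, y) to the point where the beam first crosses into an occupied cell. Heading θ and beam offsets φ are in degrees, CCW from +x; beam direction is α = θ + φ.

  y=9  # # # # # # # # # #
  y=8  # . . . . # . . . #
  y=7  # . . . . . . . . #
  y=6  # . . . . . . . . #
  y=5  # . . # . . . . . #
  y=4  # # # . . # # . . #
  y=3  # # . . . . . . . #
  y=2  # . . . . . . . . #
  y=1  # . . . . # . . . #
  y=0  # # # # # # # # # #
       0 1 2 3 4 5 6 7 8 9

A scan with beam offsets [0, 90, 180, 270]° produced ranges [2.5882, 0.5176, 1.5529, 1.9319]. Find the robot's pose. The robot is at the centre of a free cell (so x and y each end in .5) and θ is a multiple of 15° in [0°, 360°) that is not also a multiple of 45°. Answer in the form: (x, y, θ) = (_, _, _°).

The pose lattice has 56·16 = 896 candidates. Test each by forward raycasting.
  (4.5, 5.5, 285°): beam 1 = 3.6235 ≠ 2.5882 ✗
  (3.5, 3.5, 255°): beam 2 = 5.6940 ≠ 0.5176 ✗
  (3.5, 4.5, 240°): beam 1 = 4.0415 ≠ 2.5882 ✗
  (8.5, 5.5, 285°): beam 1 = 1.9319 ≠ 2.5882 ✗
  …
  (1.5, 6.5, 75°): r_1=2.5882, r_2=0.5176, r_3=1.5529, r_4=1.9319 — all match ✓
Unique over the lattice → pose = (1.5, 6.5, 75°).

(x, y, θ) = (1.5, 6.5, 75°)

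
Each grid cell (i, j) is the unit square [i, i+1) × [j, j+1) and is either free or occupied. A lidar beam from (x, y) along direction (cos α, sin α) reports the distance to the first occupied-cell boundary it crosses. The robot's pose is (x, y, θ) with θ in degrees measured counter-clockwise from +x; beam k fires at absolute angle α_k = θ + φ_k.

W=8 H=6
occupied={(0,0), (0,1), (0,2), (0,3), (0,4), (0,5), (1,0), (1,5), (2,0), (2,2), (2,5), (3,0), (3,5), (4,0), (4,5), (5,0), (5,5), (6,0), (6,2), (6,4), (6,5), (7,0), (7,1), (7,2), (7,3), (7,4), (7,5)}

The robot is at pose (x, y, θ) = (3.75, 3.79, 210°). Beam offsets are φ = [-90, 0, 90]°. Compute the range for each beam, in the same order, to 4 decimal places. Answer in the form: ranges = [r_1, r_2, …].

beam 1: φ=-90°, α=120°
  direction (-0.5000, 0.8660); cell (3,3); t to first gridline: x 1.5000, y 0.2425 (then +2.0000 / +1.1547)
    (3,4) via y @ 0.2425
    (3,5) via y @ 1.3972  # hit
  → r_1 = 1.3972
beam 2: φ=0°, α=210°
  direction (-0.8660, -0.5000); cell (3,3); t to first gridline: x 0.8660, y 1.5800 (then +1.1547 / +2.0000)
    (2,3) via x @ 0.8660
    (2,2) via y @ 1.5800  # hit
  → r_2 = 1.5800
beam 3: φ=90°, α=300°
  direction (0.5000, -0.8660); cell (3,3); t to first gridline: x 0.5000, y 0.9122 (then +2.0000 / +1.1547)
    (4,3) via x @ 0.5000
    (4,2) via y @ 0.9122
    (4,1) via y @ 2.0669
    (5,1) via x @ 2.5000
    (5,0) via y @ 3.2216  # hit
  → r_3 = 3.2216

ranges = [1.3972, 1.5800, 3.2216]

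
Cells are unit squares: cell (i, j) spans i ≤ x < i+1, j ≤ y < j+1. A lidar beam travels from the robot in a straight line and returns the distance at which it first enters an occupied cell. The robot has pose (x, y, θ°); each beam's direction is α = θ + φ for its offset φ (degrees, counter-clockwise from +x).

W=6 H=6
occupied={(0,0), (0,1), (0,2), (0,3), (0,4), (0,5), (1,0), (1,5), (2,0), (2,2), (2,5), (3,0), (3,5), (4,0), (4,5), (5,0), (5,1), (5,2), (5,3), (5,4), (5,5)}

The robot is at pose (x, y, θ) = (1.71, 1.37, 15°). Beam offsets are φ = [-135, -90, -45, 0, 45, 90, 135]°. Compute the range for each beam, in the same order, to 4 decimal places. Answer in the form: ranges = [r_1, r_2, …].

ranges = [0.4272, 0.3831, 0.7400, 3.4061, 0.7275, 2.7432, 0.8198]

beam 1: φ=-135°, α=240°
  d=(-0.5000,-0.8660)  start (1,1)  tX=1.4200 tY=0.4272  stride 1/|dx|=2.0000 1/|dy|=1.1547
    cross y-line → (1,0), t=0.4272 (wall)
  → r_1 = 0.4272
beam 2: φ=-90°, α=285°
  d=(0.2588,-0.9659)  start (1,1)  tX=1.1205 tY=0.3831  stride 1/|dx|=3.8637 1/|dy|=1.0353
    cross y-line → (1,0), t=0.3831 (wall)
  → r_2 = 0.3831
beam 3: φ=-45°, α=330°
  d=(0.8660,-0.5000)  start (1,1)  tX=0.3349 tY=0.7400  stride 1/|dx|=1.1547 1/|dy|=2.0000
    cross x-line → (2,1), t=0.3349
    cross y-line → (2,0), t=0.7400 (wall)
  → r_3 = 0.7400
beam 4: φ=0°, α=15°
  d=(0.9659,0.2588)  start (1,1)  tX=0.3002 tY=2.4341  stride 1/|dx|=1.0353 1/|dy|=3.8637
    cross x-line → (2,1), t=0.3002
    cross x-line → (3,1), t=1.3355
    cross x-line → (4,1), t=2.3708
    cross y-line → (4,2), t=2.4341
    cross x-line → (5,2), t=3.4061 (wall)
  → r_4 = 3.4061
beam 5: φ=45°, α=60°
  d=(0.5000,0.8660)  start (1,1)  tX=0.5800 tY=0.7275  stride 1/|dx|=2.0000 1/|dy|=1.1547
    cross x-line → (2,1), t=0.5800
    cross y-line → (2,2), t=0.7275 (wall)
  → r_5 = 0.7275
beam 6: φ=90°, α=105°
  d=(-0.2588,0.9659)  start (1,1)  tX=2.7432 tY=0.6522  stride 1/|dx|=3.8637 1/|dy|=1.0353
    cross y-line → (1,2), t=0.6522
    cross y-line → (1,3), t=1.6875
    cross y-line → (1,4), t=2.7228
    cross x-line → (0,4), t=2.7432 (wall)
  → r_6 = 2.7432
beam 7: φ=135°, α=150°
  d=(-0.8660,0.5000)  start (1,1)  tX=0.8198 tY=1.2600  stride 1/|dx|=1.1547 1/|dy|=2.0000
    cross x-line → (0,1), t=0.8198 (wall)
  → r_7 = 0.8198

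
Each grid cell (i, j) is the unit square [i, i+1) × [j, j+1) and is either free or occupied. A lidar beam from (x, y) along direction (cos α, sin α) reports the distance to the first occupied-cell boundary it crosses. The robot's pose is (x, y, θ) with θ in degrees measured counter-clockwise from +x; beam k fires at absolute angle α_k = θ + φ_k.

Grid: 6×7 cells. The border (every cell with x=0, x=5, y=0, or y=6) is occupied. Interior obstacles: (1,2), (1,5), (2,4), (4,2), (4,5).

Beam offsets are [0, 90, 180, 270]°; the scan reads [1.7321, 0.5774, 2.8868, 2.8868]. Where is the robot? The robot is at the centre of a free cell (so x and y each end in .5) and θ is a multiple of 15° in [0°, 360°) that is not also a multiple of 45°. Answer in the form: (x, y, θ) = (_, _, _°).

(x, y, θ) = (3.5, 2.5, 240°)

The pose lattice has 15·16 = 240 candidates. Test each by forward raycasting.
  (3.5, 2.5, 120°): beam 2 = 2.8868 ≠ 0.5774 ✗
  (1.5, 1.5, 15°): beam 1 = 2.5882 ≠ 1.7321 ✗
  (2.5, 3.5, 165°): beam 1 = 1.5529 ≠ 1.7321 ✗
  (4.5, 1.5, 60°): beam 1 = 0.5774 ≠ 1.7321 ✗
  …
  (3.5, 2.5, 240°): r_1=1.7321, r_2=0.5774, r_3=2.8868, r_4=2.8868 — all match ✓
No second candidate reproduces the full scan.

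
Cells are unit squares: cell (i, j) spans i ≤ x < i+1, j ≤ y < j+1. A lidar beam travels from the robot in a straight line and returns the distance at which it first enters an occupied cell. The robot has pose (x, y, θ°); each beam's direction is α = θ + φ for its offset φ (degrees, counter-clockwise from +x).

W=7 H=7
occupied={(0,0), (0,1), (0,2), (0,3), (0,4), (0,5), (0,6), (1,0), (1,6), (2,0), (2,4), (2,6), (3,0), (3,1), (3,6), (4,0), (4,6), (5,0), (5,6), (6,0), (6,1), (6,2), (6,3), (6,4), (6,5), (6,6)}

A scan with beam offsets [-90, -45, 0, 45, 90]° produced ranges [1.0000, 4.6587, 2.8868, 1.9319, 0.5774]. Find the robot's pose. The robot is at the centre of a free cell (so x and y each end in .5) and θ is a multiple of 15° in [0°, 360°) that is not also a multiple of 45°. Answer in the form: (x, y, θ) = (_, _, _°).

Candidates: 23 free-cell centres × 16 headings = 368 poses. Raycast each; keep the one whose scan matches to 4 dp.
  (2.5, 1.5, 60°): beam 1 = 0.5774 ≠ 1.0000 ✗
  (1.5, 4.5, 240°): beam 1 = 0.5774 ≠ 1.0000 ✗
  (4.5, 2.5, 195°): beam 1 = 3.6235 ≠ 1.0000 ✗
  …
  (3.5, 5.5, 330°): r_1=1.0000, r_2=4.6587, r_3=2.8868, r_4=1.9319, r_5=0.5774 — all match ✓
No second candidate reproduces the full scan.

(x, y, θ) = (3.5, 5.5, 330°)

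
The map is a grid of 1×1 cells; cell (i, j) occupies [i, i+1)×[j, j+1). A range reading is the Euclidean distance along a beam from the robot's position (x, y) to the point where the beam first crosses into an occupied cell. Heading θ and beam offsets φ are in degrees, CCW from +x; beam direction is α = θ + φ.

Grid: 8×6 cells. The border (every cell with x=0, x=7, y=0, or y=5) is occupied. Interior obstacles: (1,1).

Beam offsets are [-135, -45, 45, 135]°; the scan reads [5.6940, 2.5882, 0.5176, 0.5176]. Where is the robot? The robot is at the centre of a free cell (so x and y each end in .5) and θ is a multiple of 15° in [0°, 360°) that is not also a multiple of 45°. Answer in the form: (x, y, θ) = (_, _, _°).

The pose lattice has 23·16 = 368 candidates. Test each by forward raycasting.
  (6.5, 3.5, 195°): beam 1 = 1.0000 ≠ 5.6940 ✗
  (3.5, 3.5, 105°): beam 1 = 4.0415 ≠ 5.6940 ✗
  (2.5, 1.5, 165°): beam 1 = 5.1962 ≠ 5.6940 ✗
  …
  (1.5, 2.5, 120°): r_1=5.6940, r_2=2.5882, r_3=0.5176, r_4=0.5176 — all match ✓
Unique over the lattice → pose = (1.5, 2.5, 120°).

(x, y, θ) = (1.5, 2.5, 120°)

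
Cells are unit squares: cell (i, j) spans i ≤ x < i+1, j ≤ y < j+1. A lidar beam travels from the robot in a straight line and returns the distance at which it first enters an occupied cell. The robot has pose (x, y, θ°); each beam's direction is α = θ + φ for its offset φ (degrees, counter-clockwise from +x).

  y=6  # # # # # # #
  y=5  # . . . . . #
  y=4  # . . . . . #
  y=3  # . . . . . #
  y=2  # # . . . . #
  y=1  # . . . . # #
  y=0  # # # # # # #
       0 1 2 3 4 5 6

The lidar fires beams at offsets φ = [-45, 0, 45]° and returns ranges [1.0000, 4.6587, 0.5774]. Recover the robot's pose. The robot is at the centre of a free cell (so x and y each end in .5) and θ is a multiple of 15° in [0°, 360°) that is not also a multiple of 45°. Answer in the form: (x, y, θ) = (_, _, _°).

Enumerate (i+0.5, j+0.5, θ) over the 23 free cells and 16 admissible headings. For each, cast all 3 beams and compare to the given ranges.
  (1.5, 4.5, 240°): beam 1 = 0.5176 ≠ 1.0000 ✗
  (3.5, 1.5, 30°): beam 1 = 1.5529 ≠ 1.0000 ✗
  (4.5, 4.5, 255°): beam 1 = 3.0000 ≠ 1.0000 ✗
  (2.5, 3.5, 330°): beam 1 = 2.5882 ≠ 1.0000 ✗
  (5.5, 3.5, 330°): beam 1 = 1.5529 ≠ 1.0000 ✗
  …
  (1.5, 1.5, 15°): r_1=1.0000, r_2=4.6587, r_3=0.5774 — all match ✓
Only this pose fits every beam.

(x, y, θ) = (1.5, 1.5, 15°)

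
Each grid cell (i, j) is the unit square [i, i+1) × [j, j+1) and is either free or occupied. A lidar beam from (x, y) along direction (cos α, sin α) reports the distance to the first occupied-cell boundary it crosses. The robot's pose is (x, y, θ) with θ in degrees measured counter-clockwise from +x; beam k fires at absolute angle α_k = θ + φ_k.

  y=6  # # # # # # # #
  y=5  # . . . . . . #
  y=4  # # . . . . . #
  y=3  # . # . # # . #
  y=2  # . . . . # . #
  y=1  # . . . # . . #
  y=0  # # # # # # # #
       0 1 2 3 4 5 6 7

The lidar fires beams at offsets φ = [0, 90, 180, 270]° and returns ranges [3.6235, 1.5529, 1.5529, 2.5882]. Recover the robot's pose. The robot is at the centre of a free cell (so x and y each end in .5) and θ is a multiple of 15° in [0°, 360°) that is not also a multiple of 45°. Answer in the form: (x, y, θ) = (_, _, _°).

Enumerate (i+0.5, j+0.5, θ) over the 24 free cells and 16 admissible headings. For each, cast all 4 beams and compare to the given ranges.
  (3.5, 5.5, 15°): beam 1 = 1.9319 ≠ 3.6235 ✗
  (6.5, 2.5, 255°): beam 1 = 1.5529 ≠ 3.6235 ✗
  (5.5, 4.5, 195°): beam 1 = 2.5882 ≠ 3.6235 ✗
  …
  (3.5, 4.5, 15°): r_1=3.6235, r_2=1.5529, r_3=1.5529, r_4=2.5882 — all match ✓
Only this pose fits every beam.

(x, y, θ) = (3.5, 4.5, 15°)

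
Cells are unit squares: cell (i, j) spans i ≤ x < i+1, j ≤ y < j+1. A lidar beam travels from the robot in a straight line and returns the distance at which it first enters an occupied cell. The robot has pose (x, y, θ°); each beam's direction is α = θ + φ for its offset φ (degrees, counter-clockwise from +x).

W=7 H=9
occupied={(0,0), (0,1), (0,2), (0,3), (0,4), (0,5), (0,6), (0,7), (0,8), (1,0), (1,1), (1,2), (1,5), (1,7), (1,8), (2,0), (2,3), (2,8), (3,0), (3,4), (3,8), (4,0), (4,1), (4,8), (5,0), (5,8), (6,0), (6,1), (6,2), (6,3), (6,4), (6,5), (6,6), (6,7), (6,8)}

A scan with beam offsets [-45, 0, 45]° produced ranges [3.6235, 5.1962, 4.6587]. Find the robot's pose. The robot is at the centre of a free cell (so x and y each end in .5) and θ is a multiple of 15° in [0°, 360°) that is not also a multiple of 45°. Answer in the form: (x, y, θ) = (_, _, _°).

(x, y, θ) = (5.5, 6.5, 210°)

Enumerate (i+0.5, j+0.5, θ) over the 28 free cells and 16 admissible headings. For each, cast all 3 beams and compare to the given ranges.
  (5.5, 2.5, 255°): beam 1 = 1.0000 ≠ 3.6235 ✗
  (4.5, 7.5, 255°): beam 1 = 3.0000 ≠ 3.6235 ✗
  (2.5, 4.5, 60°): beam 1 = 0.5176 ≠ 3.6235 ✗
  …
  (5.5, 6.5, 210°): r_1=3.6235, r_2=5.1962, r_3=4.6587 — all match ✓
Only this pose fits every beam.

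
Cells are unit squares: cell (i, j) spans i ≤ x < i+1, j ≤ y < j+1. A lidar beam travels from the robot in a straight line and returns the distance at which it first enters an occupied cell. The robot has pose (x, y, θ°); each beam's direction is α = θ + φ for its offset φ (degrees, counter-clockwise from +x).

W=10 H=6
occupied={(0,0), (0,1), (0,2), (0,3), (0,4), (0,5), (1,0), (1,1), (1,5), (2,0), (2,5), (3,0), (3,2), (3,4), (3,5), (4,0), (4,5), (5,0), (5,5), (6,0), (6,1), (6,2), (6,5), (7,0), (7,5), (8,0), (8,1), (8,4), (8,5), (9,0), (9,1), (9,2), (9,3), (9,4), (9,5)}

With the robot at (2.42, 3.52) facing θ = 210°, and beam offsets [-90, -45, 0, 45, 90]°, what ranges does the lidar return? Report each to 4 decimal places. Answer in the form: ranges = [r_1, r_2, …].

beam 1: φ=-90°, α=120°
  d=(-0.5000,0.8660)  start (2,3)  tX=0.8400 tY=0.5543  stride 1/|dx|=2.0000 1/|dy|=1.1547
    cross y-line → (2,4), t=0.5543
    cross x-line → (1,4), t=0.8400
    cross y-line → (1,5), t=1.7090 (wall)
  → r_1 = 1.7090
beam 2: φ=-45°, α=165°
  d=(-0.9659,0.2588)  start (2,3)  tX=0.4348 tY=1.8546  stride 1/|dx|=1.0353 1/|dy|=3.8637
    cross x-line → (1,3), t=0.4348
    cross x-line → (0,3), t=1.4701 (wall)
  → r_2 = 1.4701
beam 3: φ=0°, α=210°
  d=(-0.8660,-0.5000)  start (2,3)  tX=0.4850 tY=1.0400  stride 1/|dx|=1.1547 1/|dy|=2.0000
    cross x-line → (1,3), t=0.4850
    cross y-line → (1,2), t=1.0400
    cross x-line → (0,2), t=1.6397 (wall)
  → r_3 = 1.6397
beam 4: φ=45°, α=255°
  d=(-0.2588,-0.9659)  start (2,3)  tX=1.6228 tY=0.5383  stride 1/|dx|=3.8637 1/|dy|=1.0353
    cross y-line → (2,2), t=0.5383
    cross y-line → (2,1), t=1.5736
    cross x-line → (1,1), t=1.6228 (wall)
  → r_4 = 1.6228
beam 5: φ=90°, α=300°
  d=(0.5000,-0.8660)  start (2,3)  tX=1.1600 tY=0.6004  stride 1/|dx|=2.0000 1/|dy|=1.1547
    cross y-line → (2,2), t=0.6004
    cross x-line → (3,2), t=1.1600 (wall)
  → r_5 = 1.1600

ranges = [1.7090, 1.4701, 1.6397, 1.6228, 1.1600]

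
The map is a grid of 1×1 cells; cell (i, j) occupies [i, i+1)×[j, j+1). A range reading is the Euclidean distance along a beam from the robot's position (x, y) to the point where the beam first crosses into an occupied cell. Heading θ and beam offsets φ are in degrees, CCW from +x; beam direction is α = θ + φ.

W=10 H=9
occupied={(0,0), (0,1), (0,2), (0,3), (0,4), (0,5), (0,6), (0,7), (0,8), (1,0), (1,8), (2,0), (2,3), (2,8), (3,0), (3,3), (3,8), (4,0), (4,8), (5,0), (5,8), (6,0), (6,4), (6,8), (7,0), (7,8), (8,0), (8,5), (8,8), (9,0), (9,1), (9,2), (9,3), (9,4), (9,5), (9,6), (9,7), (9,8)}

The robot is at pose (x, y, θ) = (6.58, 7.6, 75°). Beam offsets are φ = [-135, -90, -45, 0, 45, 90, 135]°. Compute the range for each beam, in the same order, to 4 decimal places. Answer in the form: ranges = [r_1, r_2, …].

ranges = [2.8400, 2.5054, 0.8000, 0.4141, 0.4619, 1.5455, 6.4432]

beam 1: φ=-135°, α=300°
  d=(0.5000,-0.8660)  start (6,7)  tX=0.8400 tY=0.6928  stride 1/|dx|=2.0000 1/|dy|=1.1547
    cross y-line → (6,6), t=0.6928
    cross x-line → (7,6), t=0.8400
    cross y-line → (7,5), t=1.8475
    cross x-line → (8,5), t=2.8400 (wall)
  → r_1 = 2.8400
beam 2: φ=-90°, α=345°
  d=(0.9659,-0.2588)  start (6,7)  tX=0.4348 tY=2.3182  stride 1/|dx|=1.0353 1/|dy|=3.8637
    cross x-line → (7,7), t=0.4348
    cross x-line → (8,7), t=1.4701
    cross y-line → (8,6), t=2.3182
    cross x-line → (9,6), t=2.5054 (wall)
  → r_2 = 2.5054
beam 3: φ=-45°, α=30°
  d=(0.8660,0.5000)  start (6,7)  tX=0.4850 tY=0.8000  stride 1/|dx|=1.1547 1/|dy|=2.0000
    cross x-line → (7,7), t=0.4850
    cross y-line → (7,8), t=0.8000 (wall)
  → r_3 = 0.8000
beam 4: φ=0°, α=75°
  d=(0.2588,0.9659)  start (6,7)  tX=1.6228 tY=0.4141  stride 1/|dx|=3.8637 1/|dy|=1.0353
    cross y-line → (6,8), t=0.4141 (wall)
  → r_4 = 0.4141
beam 5: φ=45°, α=120°
  d=(-0.5000,0.8660)  start (6,7)  tX=1.1600 tY=0.4619  stride 1/|dx|=2.0000 1/|dy|=1.1547
    cross y-line → (6,8), t=0.4619 (wall)
  → r_5 = 0.4619
beam 6: φ=90°, α=165°
  d=(-0.9659,0.2588)  start (6,7)  tX=0.6005 tY=1.5455  stride 1/|dx|=1.0353 1/|dy|=3.8637
    cross x-line → (5,7), t=0.6005
    cross y-line → (5,8), t=1.5455 (wall)
  → r_6 = 1.5455
beam 7: φ=135°, α=210°
  d=(-0.8660,-0.5000)  start (6,7)  tX=0.6697 tY=1.2000  stride 1/|dx|=1.1547 1/|dy|=2.0000
    cross x-line → (5,7), t=0.6697
    cross y-line → (5,6), t=1.2000
    cross x-line → (4,6), t=1.8244
    cross x-line → (3,6), t=2.9791
    cross y-line → (3,5), t=3.2000
    cross x-line → (2,5), t=4.1338
    cross y-line → (2,4), t=5.2000
    cross x-line → (1,4), t=5.2885
    cross x-line → (0,4), t=6.4432 (wall)
  → r_7 = 6.4432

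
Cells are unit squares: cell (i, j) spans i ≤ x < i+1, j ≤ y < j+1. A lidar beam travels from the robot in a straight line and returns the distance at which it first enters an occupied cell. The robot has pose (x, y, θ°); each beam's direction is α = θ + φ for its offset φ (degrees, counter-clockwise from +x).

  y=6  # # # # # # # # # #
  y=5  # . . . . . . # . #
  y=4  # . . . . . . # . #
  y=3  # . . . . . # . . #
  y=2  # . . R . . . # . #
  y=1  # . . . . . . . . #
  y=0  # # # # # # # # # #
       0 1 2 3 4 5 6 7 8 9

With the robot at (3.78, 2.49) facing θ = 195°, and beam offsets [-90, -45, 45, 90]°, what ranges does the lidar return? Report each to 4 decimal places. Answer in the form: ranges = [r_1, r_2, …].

ranges = [3.6338, 3.2101, 1.7205, 1.5426]

beam 1: φ=-90°, α=105°
  cosα=-0.2588 sinα=0.9659 | (3,2) | tMaxX 3.0137 tMaxY 0.5280 | tΔX 3.8637 tΔY 1.0353
    t=0.5280 [y] (3,3)
    t=1.5633 [y] (3,4)
    t=2.5985 [y] (3,5)
    t=3.0137 [x] (2,5)
    t=3.6338 [y] (2,6) — stop
  → r_1 = 3.6338
beam 2: φ=-45°, α=150°
  cosα=-0.8660 sinα=0.5000 | (3,2) | tMaxX 0.9007 tMaxY 1.0200 | tΔX 1.1547 tΔY 2.0000
    t=0.9007 [x] (2,2)
    t=1.0200 [y] (2,3)
    t=2.0554 [x] (1,3)
    t=3.0200 [y] (1,4)
    t=3.2101 [x] (0,4) — stop
  → r_2 = 3.2101
beam 3: φ=45°, α=240°
  cosα=-0.5000 sinα=-0.8660 | (3,2) | tMaxX 1.5600 tMaxY 0.5658 | tΔX 2.0000 tΔY 1.1547
    t=0.5658 [y] (3,1)
    t=1.5600 [x] (2,1)
    t=1.7205 [y] (2,0) — stop
  → r_3 = 1.7205
beam 4: φ=90°, α=285°
  cosα=0.2588 sinα=-0.9659 | (3,2) | tMaxX 0.8500 tMaxY 0.5073 | tΔX 3.8637 tΔY 1.0353
    t=0.5073 [y] (3,1)
    t=0.8500 [x] (4,1)
    t=1.5426 [y] (4,0) — stop
  → r_4 = 1.5426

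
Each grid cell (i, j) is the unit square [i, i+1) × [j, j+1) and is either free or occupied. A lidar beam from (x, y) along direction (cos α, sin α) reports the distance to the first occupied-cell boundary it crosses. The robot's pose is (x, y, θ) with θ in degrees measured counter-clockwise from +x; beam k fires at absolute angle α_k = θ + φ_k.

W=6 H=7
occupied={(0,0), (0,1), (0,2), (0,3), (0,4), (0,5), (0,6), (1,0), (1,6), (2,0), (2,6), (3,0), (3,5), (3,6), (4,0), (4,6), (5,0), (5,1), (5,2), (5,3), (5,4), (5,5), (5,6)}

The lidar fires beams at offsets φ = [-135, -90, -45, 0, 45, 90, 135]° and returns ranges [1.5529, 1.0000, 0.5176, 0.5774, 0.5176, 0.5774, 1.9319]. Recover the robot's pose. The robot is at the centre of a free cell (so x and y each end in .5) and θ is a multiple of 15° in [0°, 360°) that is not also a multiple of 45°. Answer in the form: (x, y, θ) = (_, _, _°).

Candidates: 19 free-cell centres × 16 headings = 304 poses. Raycast each; keep the one whose scan matches to 4 dp.
  (3.5, 2.5, 285°): beam 1 = 2.8868 ≠ 1.5529 ✗
  (4.5, 4.5, 300°): beam 1 = 3.6235 ≠ 1.5529 ✗
  (4.5, 1.5, 345°): beam 1 = 1.0000 ≠ 1.5529 ✗
  …
  (1.5, 5.5, 120°): r_1=1.5529, r_2=1.0000, r_3=0.5176, r_4=0.5774, r_5=0.5176, r_6=0.5774, r_7=1.9319 — all match ✓
Only this pose fits every beam.

(x, y, θ) = (1.5, 5.5, 120°)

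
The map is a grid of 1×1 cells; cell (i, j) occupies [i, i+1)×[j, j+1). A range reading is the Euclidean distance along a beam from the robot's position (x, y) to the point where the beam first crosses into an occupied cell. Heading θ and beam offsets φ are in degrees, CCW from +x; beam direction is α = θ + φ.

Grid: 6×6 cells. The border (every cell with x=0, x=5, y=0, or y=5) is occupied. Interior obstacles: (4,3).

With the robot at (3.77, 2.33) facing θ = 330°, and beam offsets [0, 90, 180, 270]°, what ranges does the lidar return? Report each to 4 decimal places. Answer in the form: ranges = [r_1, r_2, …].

ranges = [1.4203, 0.7736, 3.1985, 1.5358]

beam 1: φ=0°, α=330°
  d=(0.8660,-0.5000)  start (3,2)  tX=0.2656 tY=0.6600  stride 1/|dx|=1.1547 1/|dy|=2.0000
    cross x-line → (4,2), t=0.2656
    cross y-line → (4,1), t=0.6600
    cross x-line → (5,1), t=1.4203 (wall)
  → r_1 = 1.4203
beam 2: φ=90°, α=60°
  d=(0.5000,0.8660)  start (3,2)  tX=0.4600 tY=0.7736  stride 1/|dx|=2.0000 1/|dy|=1.1547
    cross x-line → (4,2), t=0.4600
    cross y-line → (4,3), t=0.7736 (wall)
  → r_2 = 0.7736
beam 3: φ=180°, α=150°
  d=(-0.8660,0.5000)  start (3,2)  tX=0.8891 tY=1.3400  stride 1/|dx|=1.1547 1/|dy|=2.0000
    cross x-line → (2,2), t=0.8891
    cross y-line → (2,3), t=1.3400
    cross x-line → (1,3), t=2.0438
    cross x-line → (0,3), t=3.1985 (wall)
  → r_3 = 3.1985
beam 4: φ=270°, α=240°
  d=(-0.5000,-0.8660)  start (3,2)  tX=1.5400 tY=0.3811  stride 1/|dx|=2.0000 1/|dy|=1.1547
    cross y-line → (3,1), t=0.3811
    cross y-line → (3,0), t=1.5358 (wall)
  → r_4 = 1.5358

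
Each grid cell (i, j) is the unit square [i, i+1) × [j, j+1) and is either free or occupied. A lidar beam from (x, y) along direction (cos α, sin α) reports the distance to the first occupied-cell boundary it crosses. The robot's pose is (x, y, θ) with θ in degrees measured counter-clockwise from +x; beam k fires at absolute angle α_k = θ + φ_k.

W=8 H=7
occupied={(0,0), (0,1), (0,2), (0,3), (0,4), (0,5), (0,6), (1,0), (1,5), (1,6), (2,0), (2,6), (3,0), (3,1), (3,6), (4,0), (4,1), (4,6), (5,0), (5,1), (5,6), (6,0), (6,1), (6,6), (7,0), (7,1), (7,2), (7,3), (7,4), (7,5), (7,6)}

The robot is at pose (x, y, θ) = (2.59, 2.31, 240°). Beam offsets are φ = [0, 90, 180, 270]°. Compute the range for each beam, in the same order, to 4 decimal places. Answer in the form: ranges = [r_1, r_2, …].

beam 1: φ=0°, α=240°
  dir = (cos 240°, sin 240°) = (-0.5000, -0.8660); from cell (2,2)
  next x-line at t=1.1800, next y-line at t=0.3580; Δt_x=2.0000, Δt_y=1.1547
    y: enter (2,1) at t=0.3580
    x: enter (1,1) at t=1.1800
    y: enter (1,0) at t=1.5127 ← occupied
  → r_1 = 1.5127
beam 2: φ=90°, α=330°
  dir = (cos 330°, sin 330°) = (0.8660, -0.5000); from cell (2,2)
  next x-line at t=0.4734, next y-line at t=0.6200; Δt_x=1.1547, Δt_y=2.0000
    x: enter (3,2) at t=0.4734
    y: enter (3,1) at t=0.6200 ← occupied
  → r_2 = 0.6200
beam 3: φ=180°, α=60°
  dir = (cos 60°, sin 60°) = (0.5000, 0.8660); from cell (2,2)
  next x-line at t=0.8200, next y-line at t=0.7967; Δt_x=2.0000, Δt_y=1.1547
    y: enter (2,3) at t=0.7967
    x: enter (3,3) at t=0.8200
    y: enter (3,4) at t=1.9514
    x: enter (4,4) at t=2.8200
    y: enter (4,5) at t=3.1061
    y: enter (4,6) at t=4.2608 ← occupied
  → r_3 = 4.2608
beam 4: φ=270°, α=150°
  dir = (cos 150°, sin 150°) = (-0.8660, 0.5000); from cell (2,2)
  next x-line at t=0.6813, next y-line at t=1.3800; Δt_x=1.1547, Δt_y=2.0000
    x: enter (1,2) at t=0.6813
    y: enter (1,3) at t=1.3800
    x: enter (0,3) at t=1.8360 ← occupied
  → r_4 = 1.8360

ranges = [1.5127, 0.6200, 4.2608, 1.8360]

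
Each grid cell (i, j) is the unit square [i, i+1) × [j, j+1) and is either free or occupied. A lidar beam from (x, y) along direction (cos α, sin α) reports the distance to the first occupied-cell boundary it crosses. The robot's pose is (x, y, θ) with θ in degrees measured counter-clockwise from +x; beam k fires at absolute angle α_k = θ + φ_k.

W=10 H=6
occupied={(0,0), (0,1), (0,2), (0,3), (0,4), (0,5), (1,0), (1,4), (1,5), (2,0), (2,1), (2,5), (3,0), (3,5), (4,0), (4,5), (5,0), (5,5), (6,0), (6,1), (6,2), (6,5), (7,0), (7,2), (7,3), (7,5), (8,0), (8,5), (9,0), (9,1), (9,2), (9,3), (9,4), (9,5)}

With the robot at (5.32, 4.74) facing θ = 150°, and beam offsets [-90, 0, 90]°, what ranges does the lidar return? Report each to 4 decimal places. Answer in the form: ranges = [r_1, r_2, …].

ranges = [0.3002, 0.5200, 4.3186]

beam 1: φ=-90°, α=60°
  direction (0.5000, 0.8660); cell (5,4); t to first gridline: x 1.3600, y 0.3002 (then +2.0000 / +1.1547)
    (5,5) via y @ 0.3002  # hit
  → r_1 = 0.3002
beam 2: φ=0°, α=150°
  direction (-0.8660, 0.5000); cell (5,4); t to first gridline: x 0.3695, y 0.5200 (then +1.1547 / +2.0000)
    (4,4) via x @ 0.3695
    (4,5) via y @ 0.5200  # hit
  → r_2 = 0.5200
beam 3: φ=90°, α=240°
  direction (-0.5000, -0.8660); cell (5,4); t to first gridline: x 0.6400, y 0.8545 (then +2.0000 / +1.1547)
    (4,4) via x @ 0.6400
    (4,3) via y @ 0.8545
    (4,2) via y @ 2.0092
    (3,2) via x @ 2.6400
    (3,1) via y @ 3.1639
    (3,0) via y @ 4.3186  # hit
  → r_3 = 4.3186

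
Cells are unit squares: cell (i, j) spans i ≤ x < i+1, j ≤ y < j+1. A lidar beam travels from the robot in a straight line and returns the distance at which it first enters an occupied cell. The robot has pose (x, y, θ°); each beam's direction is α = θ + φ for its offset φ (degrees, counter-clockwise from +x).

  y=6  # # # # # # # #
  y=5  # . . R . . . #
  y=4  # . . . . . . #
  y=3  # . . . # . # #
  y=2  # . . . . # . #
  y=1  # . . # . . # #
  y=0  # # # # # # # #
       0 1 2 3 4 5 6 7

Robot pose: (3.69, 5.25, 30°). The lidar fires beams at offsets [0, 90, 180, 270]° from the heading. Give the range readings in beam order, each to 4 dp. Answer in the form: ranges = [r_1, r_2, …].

ranges = [1.5000, 0.8660, 3.1061, 1.4434]

beam 1: φ=0°, α=30°
  direction (0.8660, 0.5000); cell (3,5); t to first gridline: x 0.3580, y 1.5000 (then +1.1547 / +2.0000)
    (4,5) via x @ 0.3580
    (4,6) via y @ 1.5000  # hit
  → r_1 = 1.5000
beam 2: φ=90°, α=120°
  direction (-0.5000, 0.8660); cell (3,5); t to first gridline: x 1.3800, y 0.8660 (then +2.0000 / +1.1547)
    (3,6) via y @ 0.8660  # hit
  → r_2 = 0.8660
beam 3: φ=180°, α=210°
  direction (-0.8660, -0.5000); cell (3,5); t to first gridline: x 0.7967, y 0.5000 (then +1.1547 / +2.0000)
    (3,4) via y @ 0.5000
    (2,4) via x @ 0.7967
    (1,4) via x @ 1.9514
    (1,3) via y @ 2.5000
    (0,3) via x @ 3.1061  # hit
  → r_3 = 3.1061
beam 4: φ=270°, α=300°
  direction (0.5000, -0.8660); cell (3,5); t to first gridline: x 0.6200, y 0.2887 (then +2.0000 / +1.1547)
    (3,4) via y @ 0.2887
    (4,4) via x @ 0.6200
    (4,3) via y @ 1.4434  # hit
  → r_4 = 1.4434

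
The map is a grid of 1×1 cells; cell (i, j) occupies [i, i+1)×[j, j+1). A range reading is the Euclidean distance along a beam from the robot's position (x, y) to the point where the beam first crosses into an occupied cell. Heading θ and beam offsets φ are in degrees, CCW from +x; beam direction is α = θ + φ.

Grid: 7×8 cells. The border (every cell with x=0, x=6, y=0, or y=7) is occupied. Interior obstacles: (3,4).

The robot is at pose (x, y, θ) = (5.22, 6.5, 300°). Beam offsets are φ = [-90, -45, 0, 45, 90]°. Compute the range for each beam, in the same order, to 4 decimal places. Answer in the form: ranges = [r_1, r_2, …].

beam 1: φ=-90°, α=210°
  d=(-0.8660,-0.5000)  start (5,6)  tX=0.2540 tY=1.0000  stride 1/|dx|=1.1547 1/|dy|=2.0000
    cross x-line → (4,6), t=0.2540
    cross y-line → (4,5), t=1.0000
    cross x-line → (3,5), t=1.4087
    cross x-line → (2,5), t=2.5634
    cross y-line → (2,4), t=3.0000
    cross x-line → (1,4), t=3.7181
    cross x-line → (0,4), t=4.8728 (wall)
  → r_1 = 4.8728
beam 2: φ=-45°, α=255°
  d=(-0.2588,-0.9659)  start (5,6)  tX=0.8500 tY=0.5176  stride 1/|dx|=3.8637 1/|dy|=1.0353
    cross y-line → (5,5), t=0.5176
    cross x-line → (4,5), t=0.8500
    cross y-line → (4,4), t=1.5529
    cross y-line → (4,3), t=2.5882
    cross y-line → (4,2), t=3.6235
    cross y-line → (4,1), t=4.6587
    cross x-line → (3,1), t=4.7137
    cross y-line → (3,0), t=5.6940 (wall)
  → r_2 = 5.6940
beam 3: φ=0°, α=300°
  d=(0.5000,-0.8660)  start (5,6)  tX=1.5600 tY=0.5774  stride 1/|dx|=2.0000 1/|dy|=1.1547
    cross y-line → (5,5), t=0.5774
    cross x-line → (6,5), t=1.5600 (wall)
  → r_3 = 1.5600
beam 4: φ=45°, α=345°
  d=(0.9659,-0.2588)  start (5,6)  tX=0.8075 tY=1.9319  stride 1/|dx|=1.0353 1/|dy|=3.8637
    cross x-line → (6,6), t=0.8075 (wall)
  → r_4 = 0.8075
beam 5: φ=90°, α=30°
  d=(0.8660,0.5000)  start (5,6)  tX=0.9007 tY=1.0000  stride 1/|dx|=1.1547 1/|dy|=2.0000
    cross x-line → (6,6), t=0.9007 (wall)
  → r_5 = 0.9007

ranges = [4.8728, 5.6940, 1.5600, 0.8075, 0.9007]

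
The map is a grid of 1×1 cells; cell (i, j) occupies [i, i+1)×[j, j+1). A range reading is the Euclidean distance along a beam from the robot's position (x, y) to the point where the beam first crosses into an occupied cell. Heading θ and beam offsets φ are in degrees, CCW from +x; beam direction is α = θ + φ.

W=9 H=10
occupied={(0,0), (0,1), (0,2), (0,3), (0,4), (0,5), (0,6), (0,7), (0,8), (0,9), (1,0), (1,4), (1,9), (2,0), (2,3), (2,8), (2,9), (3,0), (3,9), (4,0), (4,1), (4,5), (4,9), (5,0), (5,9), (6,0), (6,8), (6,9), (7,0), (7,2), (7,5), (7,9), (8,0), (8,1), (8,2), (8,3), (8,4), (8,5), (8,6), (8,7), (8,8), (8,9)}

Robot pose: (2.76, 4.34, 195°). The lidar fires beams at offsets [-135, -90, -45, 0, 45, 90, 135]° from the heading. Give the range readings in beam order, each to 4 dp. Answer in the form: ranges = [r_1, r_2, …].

beam 1: φ=-135°, α=60°
  d=(0.5000,0.8660)  start (2,4)  tX=0.4800 tY=0.7621  stride 1/|dx|=2.0000 1/|dy|=1.1547
    cross x-line → (3,4), t=0.4800
    cross y-line → (3,5), t=0.7621
    cross y-line → (3,6), t=1.9168
    cross x-line → (4,6), t=2.4800
    cross y-line → (4,7), t=3.0715
    cross y-line → (4,8), t=4.2262
    cross x-line → (5,8), t=4.4800
    cross y-line → (5,9), t=5.3809 (wall)
  → r_1 = 5.3809
beam 2: φ=-90°, α=105°
  d=(-0.2588,0.9659)  start (2,4)  tX=2.9364 tY=0.6833  stride 1/|dx|=3.8637 1/|dy|=1.0353
    cross y-line → (2,5), t=0.6833
    cross y-line → (2,6), t=1.7186
    cross y-line → (2,7), t=2.7538
    cross x-line → (1,7), t=2.9364
    cross y-line → (1,8), t=3.7891
    cross y-line → (1,9), t=4.8244 (wall)
  → r_2 = 4.8244
beam 3: φ=-45°, α=150°
  d=(-0.8660,0.5000)  start (2,4)  tX=0.8776 tY=1.3200  stride 1/|dx|=1.1547 1/|dy|=2.0000
    cross x-line → (1,4), t=0.8776 (wall)
  → r_3 = 0.8776
beam 4: φ=0°, α=195°
  d=(-0.9659,-0.2588)  start (2,4)  tX=0.7868 tY=1.3137  stride 1/|dx|=1.0353 1/|dy|=3.8637
    cross x-line → (1,4), t=0.7868 (wall)
  → r_4 = 0.7868
beam 5: φ=45°, α=240°
  d=(-0.5000,-0.8660)  start (2,4)  tX=1.5200 tY=0.3926  stride 1/|dx|=2.0000 1/|dy|=1.1547
    cross y-line → (2,3), t=0.3926 (wall)
  → r_5 = 0.3926
beam 6: φ=90°, α=285°
  d=(0.2588,-0.9659)  start (2,4)  tX=0.9273 tY=0.3520  stride 1/|dx|=3.8637 1/|dy|=1.0353
    cross y-line → (2,3), t=0.3520 (wall)
  → r_6 = 0.3520
beam 7: φ=135°, α=330°
  d=(0.8660,-0.5000)  start (2,4)  tX=0.2771 tY=0.6800  stride 1/|dx|=1.1547 1/|dy|=2.0000
    cross x-line → (3,4), t=0.2771
    cross y-line → (3,3), t=0.6800
    cross x-line → (4,3), t=1.4318
    cross x-line → (5,3), t=2.5865
    cross y-line → (5,2), t=2.6800
    cross x-line → (6,2), t=3.7412
    cross y-line → (6,1), t=4.6800
    cross x-line → (7,1), t=4.8959
    cross x-line → (8,1), t=6.0506 (wall)
  → r_7 = 6.0506

ranges = [5.3809, 4.8244, 0.8776, 0.7868, 0.3926, 0.3520, 6.0506]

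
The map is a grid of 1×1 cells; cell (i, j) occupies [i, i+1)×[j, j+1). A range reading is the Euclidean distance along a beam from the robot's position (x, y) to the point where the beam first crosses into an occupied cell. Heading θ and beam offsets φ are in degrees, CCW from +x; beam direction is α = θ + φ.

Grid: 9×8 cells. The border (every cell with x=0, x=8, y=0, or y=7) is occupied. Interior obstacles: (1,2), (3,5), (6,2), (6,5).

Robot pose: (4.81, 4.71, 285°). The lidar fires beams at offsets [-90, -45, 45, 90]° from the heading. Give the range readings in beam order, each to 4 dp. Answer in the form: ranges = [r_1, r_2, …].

ranges = [3.9444, 4.2839, 3.6835, 1.2320]

beam 1: φ=-90°, α=195°
  cosα=-0.9659 sinα=-0.2588 | (4,4) | tMaxX 0.8386 tMaxY 2.7432 | tΔX 1.0353 tΔY 3.8637
    t=0.8386 [x] (3,4)
    t=1.8738 [x] (2,4)
    t=2.7432 [y] (2,3)
    t=2.9091 [x] (1,3)
    t=3.9444 [x] (0,3) — stop
  → r_1 = 3.9444
beam 2: φ=-45°, α=240°
  cosα=-0.5000 sinα=-0.8660 | (4,4) | tMaxX 1.6200 tMaxY 0.8198 | tΔX 2.0000 tΔY 1.1547
    t=0.8198 [y] (4,3)
    t=1.6200 [x] (3,3)
    t=1.9745 [y] (3,2)
    t=3.1292 [y] (3,1)
    t=3.6200 [x] (2,1)
    t=4.2839 [y] (2,0) — stop
  → r_2 = 4.2839
beam 3: φ=45°, α=330°
  cosα=0.8660 sinα=-0.5000 | (4,4) | tMaxX 0.2194 tMaxY 1.4200 | tΔX 1.1547 tΔY 2.0000
    t=0.2194 [x] (5,4)
    t=1.3741 [x] (6,4)
    t=1.4200 [y] (6,3)
    t=2.5288 [x] (7,3)
    t=3.4200 [y] (7,2)
    t=3.6835 [x] (8,2) — stop
  → r_3 = 3.6835
beam 4: φ=90°, α=15°
  cosα=0.9659 sinα=0.2588 | (4,4) | tMaxX 0.1967 tMaxY 1.1205 | tΔX 1.0353 tΔY 3.8637
    t=0.1967 [x] (5,4)
    t=1.1205 [y] (5,5)
    t=1.2320 [x] (6,5) — stop
  → r_4 = 1.2320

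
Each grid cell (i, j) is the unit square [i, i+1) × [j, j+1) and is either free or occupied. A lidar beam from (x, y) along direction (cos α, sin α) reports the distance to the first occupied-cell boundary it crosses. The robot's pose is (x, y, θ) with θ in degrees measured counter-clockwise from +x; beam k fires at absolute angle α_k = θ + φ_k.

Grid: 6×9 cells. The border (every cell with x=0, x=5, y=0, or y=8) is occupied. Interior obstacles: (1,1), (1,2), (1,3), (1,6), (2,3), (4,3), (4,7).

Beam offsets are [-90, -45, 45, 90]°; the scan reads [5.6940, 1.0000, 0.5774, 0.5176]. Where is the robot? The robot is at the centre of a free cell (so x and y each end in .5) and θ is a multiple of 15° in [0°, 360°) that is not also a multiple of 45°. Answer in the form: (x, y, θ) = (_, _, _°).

The pose lattice has 21·16 = 336 candidates. Test each by forward raycasting.
  (1.5, 7.5, 150°): beam 1 = 0.5774 ≠ 5.6940 ✗
  (4.5, 5.5, 150°): beam 1 = 1.0000 ≠ 5.6940 ✗
  (4.5, 2.5, 240°): beam 1 = 1.7321 ≠ 5.6940 ✗
  (4.5, 1.5, 240°): beam 1 = 2.8868 ≠ 5.6940 ✗
  …
  (4.5, 6.5, 345°): r_1=5.6940, r_2=1.0000, r_3=0.5774, r_4=0.5176 — all match ✓
Only this pose fits every beam.

(x, y, θ) = (4.5, 6.5, 345°)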